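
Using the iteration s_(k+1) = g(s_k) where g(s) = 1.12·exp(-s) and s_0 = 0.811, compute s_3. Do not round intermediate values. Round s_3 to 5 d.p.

0.56693

s_1 = g(0.811000) = 0.497743
s_2 = g(0.497743) = 0.680849
s_3 = g(0.680849) = 0.566929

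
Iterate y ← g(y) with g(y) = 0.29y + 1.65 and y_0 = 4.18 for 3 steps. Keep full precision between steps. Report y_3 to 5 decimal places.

y_1 = g(4.180000) = 2.862200
y_2 = g(2.862200) = 2.480038
y_3 = g(2.480038) = 2.369211

2.36921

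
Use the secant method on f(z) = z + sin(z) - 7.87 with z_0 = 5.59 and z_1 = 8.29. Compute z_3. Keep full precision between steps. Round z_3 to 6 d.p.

6.944990

f(z_0) = -2.918991, f(z_1) = 1.326440
z_2 = 8.290000 - (1.326440)·(8.290000 - 5.590000)/(1.326440 - (-2.918991)) = 7.446413; f(z_2) = 0.494501
z_3 = 7.446413 - (0.494501)·(7.446413 - 8.290000)/(0.494501 - (1.326440)) = 6.944990; f(z_3) = -0.310469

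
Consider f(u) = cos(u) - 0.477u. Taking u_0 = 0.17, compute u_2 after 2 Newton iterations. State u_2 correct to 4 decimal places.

1.0635

Newton update: u ← u − f(u)/f'(u).
f'(u) = -sin(u) - 0.477
u_0 = 0.170000: f = 0.904495, f' = -0.646182 → u_1 = 0.170000 - (0.904495)/(-0.646182) = 1.569752
u_1 = 1.569752: f = -0.747727, f' = -1.476999 → u_2 = 1.569752 - (-0.747727)/(-1.476999) = 1.063504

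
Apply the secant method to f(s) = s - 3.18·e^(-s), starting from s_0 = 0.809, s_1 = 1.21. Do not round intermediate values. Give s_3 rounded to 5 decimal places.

1.07965

Secant update: s_(k+1) = s_k − f(s_k)·(s_k − s_(k-1))/(f(s_k) − f(s_(k-1))).
f(s_0) = -0.607064, f(s_1) = 0.261733
s_2 = 1.210000 - (0.261733)·(1.210000 - 0.809000)/(0.261733 - (-0.607064)) = 1.089195; f(s_2) = 0.019166
s_3 = 1.089195 - (0.019166)·(1.089195 - 1.210000)/(0.019166 - (0.261733)) = 1.079650; f(s_3) = -0.000642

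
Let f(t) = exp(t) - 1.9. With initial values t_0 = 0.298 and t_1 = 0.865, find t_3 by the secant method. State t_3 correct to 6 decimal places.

0.637651

Secant update: t_(k+1) = t_k − f(t_k)·(t_k − t_(k-1))/(f(t_k) − f(t_(k-1))).
f(t_0) = -0.552838, f(t_1) = 0.475006
t_2 = 0.865000 - (0.475006)·(0.865000 - 0.298000)/(0.475006 - (-0.552838)) = 0.602968; f(t_2) = -0.072466
t_3 = 0.602968 - (-0.072466)·(0.602968 - 0.865000)/(-0.072466 - (0.475006)) = 0.637651; f(t_3) = -0.007968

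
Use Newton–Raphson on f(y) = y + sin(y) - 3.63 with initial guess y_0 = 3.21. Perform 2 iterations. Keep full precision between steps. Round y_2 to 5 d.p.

f'(y) = 1 + cos(y)
y_0 = 3.210000: f = -0.488354, f' = 0.002339 → y_1 = 3.210000 - (-0.488354)/(0.002339) = 212.009103
y_1 = 212.009103: f = 207.380274, f' = 0.951618 → y_2 = 212.009103 - (207.380274)/(0.951618) = -5.914877

-5.91488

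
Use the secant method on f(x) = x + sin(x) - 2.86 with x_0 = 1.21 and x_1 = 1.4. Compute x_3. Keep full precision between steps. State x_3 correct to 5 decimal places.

Secant update: x_(k+1) = x_k − f(x_k)·(x_k − x_(k-1))/(f(x_k) − f(x_(k-1))).
f(x_0) = -0.714384, f(x_1) = -0.474550
x_2 = 1.400000 - (-0.474550)·(1.400000 - 1.210000)/(-0.474550 - (-0.714384)) = 1.775946; f(x_2) = -0.105023
x_3 = 1.775946 - (-0.105023)·(1.775946 - 1.400000)/(-0.105023 - (-0.474550)) = 1.882794; f(x_3) = -0.025484

1.88279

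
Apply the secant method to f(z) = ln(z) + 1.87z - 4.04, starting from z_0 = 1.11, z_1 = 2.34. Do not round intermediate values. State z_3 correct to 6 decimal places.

1.834942

f(z_0) = -1.859940, f(z_1) = 1.185951
z_2 = 2.340000 - (1.185951)·(2.340000 - 1.110000)/(1.185951 - (-1.859940)) = 1.861086; f(z_2) = 0.061391
z_3 = 1.861086 - (0.061391)·(1.861086 - 2.340000)/(0.061391 - (1.185951)) = 1.834942; f(z_3) = -0.001647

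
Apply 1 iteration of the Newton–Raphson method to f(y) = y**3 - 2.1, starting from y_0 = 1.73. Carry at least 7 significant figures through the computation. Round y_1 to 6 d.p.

1.387220

Newton update: y ← y − f(y)/f'(y).
f'(y) = 3y**2
y_0 = 1.730000: f = 3.077717, f' = 8.978700 → y_1 = 1.730000 - (3.077717)/(8.978700) = 1.387220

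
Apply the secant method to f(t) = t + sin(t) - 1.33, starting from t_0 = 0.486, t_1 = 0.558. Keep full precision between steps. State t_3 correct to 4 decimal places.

f(t_0) = -0.376907, f(t_1) = -0.242509
t_2 = 0.558000 - (-0.242509)·(0.558000 - 0.486000)/(-0.242509 - (-0.376907)) = 0.687918; f(t_2) = -0.007152
t_3 = 0.687918 - (-0.007152)·(0.687918 - 0.558000)/(-0.007152 - (-0.242509)) = 0.691866; f(t_3) = -0.000159

0.6919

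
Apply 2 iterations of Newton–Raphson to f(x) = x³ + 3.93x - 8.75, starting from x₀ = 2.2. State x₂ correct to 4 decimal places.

1.4629

f'(x) = 3x² + 3.93
x_0 = 2.200000: f = 10.544000, f' = 18.450000 → x_1 = 2.200000 - (10.544000)/(18.450000) = 1.628509
x_1 = 1.628509: f = 1.968920, f' = 11.886129 → x_2 = 1.628509 - (1.968920)/(11.886129) = 1.462861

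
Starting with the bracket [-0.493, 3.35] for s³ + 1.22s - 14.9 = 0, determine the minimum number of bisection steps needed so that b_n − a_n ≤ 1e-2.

Initial width b − a = 3.35 − -0.493 = 3.843000.
After n steps the width is (b−a)/2^n; need (b−a)/2^n ≤ 1e-2.
So n ≥ log₂(3.843000/1e-2) = log₂(384.3000) ≈ 8.5861.
Hence n = 9.

9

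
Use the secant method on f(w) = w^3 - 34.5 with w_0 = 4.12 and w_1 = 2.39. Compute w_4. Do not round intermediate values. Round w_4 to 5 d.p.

f(w_0) = 35.434528, f(w_1) = -20.848081
w_2 = 2.390000 - (-20.848081)·(2.390000 - 4.120000)/(-20.848081 - (35.434528)) = 3.030823; f(w_2) = -6.659204
w_3 = 3.030823 - (-6.659204)·(3.030823 - 2.390000)/(-6.659204 - (-20.848081)) = 3.331577; f(w_3) = 2.478537
w_4 = 3.331577 - (2.478537)·(3.331577 - 3.030823)/(2.478537 - (-6.659204)) = 3.250000; f(w_4) = -0.171869

3.25000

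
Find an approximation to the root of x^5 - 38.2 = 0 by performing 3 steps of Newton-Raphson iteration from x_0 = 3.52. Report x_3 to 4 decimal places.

f'(x) = 5x^4
x_0 = 3.520000: f = 502.197483, f' = 767.610061 → x_1 = 3.520000 - (502.197483)/(767.610061) = 2.865765
x_1 = 2.865765: f = 155.087050, f' = 337.234666 → x_2 = 2.865765 - (155.087050)/(337.234666) = 2.405886
x_2 = 2.405886: f = 42.407478, f' = 167.521391 → x_3 = 2.405886 - (42.407478)/(167.521391) = 2.152739

2.1527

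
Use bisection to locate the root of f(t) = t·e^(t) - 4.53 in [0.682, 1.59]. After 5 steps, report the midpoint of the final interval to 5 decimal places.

1.26369

f(0.682000) = -3.181120, f(1.590000) = 3.266961 (opposite signs)
step 1: m = 1.136000, f(m) = -0.992171 < 0 → root in [1.136000, 1.590000]
step 2: m = 1.363000, f(m) = 0.796467 > 0 → root in [1.136000, 1.363000]
step 3: m = 1.249500, f(m) = -0.170997 < 0 → root in [1.249500, 1.363000]
step 4: m = 1.306250, f(m) = 0.293069 > 0 → root in [1.249500, 1.306250]
step 5: m = 1.277875, f(m) = 0.056300 > 0 → root in [1.249500, 1.277875]
Midpoint of [1.249500, 1.277875] = 1.263688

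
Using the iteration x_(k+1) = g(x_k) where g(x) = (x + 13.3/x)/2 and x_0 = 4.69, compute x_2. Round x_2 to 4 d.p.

x_1 = g(4.690000) = 3.762910
x_2 = g(3.762910) = 3.648704

3.6487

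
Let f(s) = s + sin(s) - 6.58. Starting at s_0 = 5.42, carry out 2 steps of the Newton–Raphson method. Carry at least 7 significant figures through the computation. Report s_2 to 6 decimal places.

f'(s) = 1 + cos(s)
s_0 = 5.420000: f = -1.919917, f' = 1.650020 → s_1 = 5.420000 - (-1.919917)/(1.650020) = 6.583572
s_1 = 6.583572: f = 0.299461, f' = 1.955222 → s_2 = 6.583572 - (0.299461)/(1.955222) = 6.430412

6.430412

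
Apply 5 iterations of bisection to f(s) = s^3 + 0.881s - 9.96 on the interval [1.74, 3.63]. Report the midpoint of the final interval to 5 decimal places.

2.00578

f(1.740000) = -3.159036, f(3.630000) = 41.070177 (opposite signs)
step 1: m = 2.685000, f(m) = 11.762254 > 0 → root in [1.740000, 2.685000]
step 2: m = 2.212500, f(m) = 2.819746 > 0 → root in [1.740000, 2.212500]
step 3: m = 1.976250, f(m) = -0.500553 < 0 → root in [1.976250, 2.212500]
step 4: m = 2.094375, f(m) = 1.071925 > 0 → root in [1.976250, 2.094375]
step 5: m = 2.035312, f(m) = 0.264386 > 0 → root in [1.976250, 2.035312]
Midpoint of [1.976250, 2.035312] = 2.005781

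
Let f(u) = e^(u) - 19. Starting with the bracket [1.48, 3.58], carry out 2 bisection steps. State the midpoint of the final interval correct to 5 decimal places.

2.79250

f(1.480000) = -14.607054, f(3.580000) = 16.873541 (opposite signs)
step 1: m = 2.530000, f(m) = -6.446494 < 0 → root in [2.530000, 3.580000]
step 2: m = 3.055000, f(m) = 2.221186 > 0 → root in [2.530000, 3.055000]
Midpoint of [2.530000, 3.055000] = 2.792500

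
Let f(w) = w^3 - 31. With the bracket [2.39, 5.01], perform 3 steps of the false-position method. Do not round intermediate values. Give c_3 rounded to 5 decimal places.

3.07734

f(2.390000) = -17.348081, f(5.010000) = 94.751501
step 1: c = 2.795461, f(c) = -9.154592 < 0 → new bracket [2.795461, 5.010000]
step 2: c = 2.990572, f(c) = -4.253770 < 0 → new bracket [2.990572, 5.010000]
step 3: c = 3.077336, f(c) = -1.857626 < 0 → new bracket [3.077336, 5.010000]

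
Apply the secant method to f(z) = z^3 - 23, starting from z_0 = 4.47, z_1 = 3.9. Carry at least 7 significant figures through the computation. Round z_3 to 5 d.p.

2.94503

f(z_0) = 66.314623, f(z_1) = 36.319000
z_2 = 3.900000 - (36.319000)·(3.900000 - 4.470000)/(36.319000 - (66.314623)) = 3.209838; f(z_2) = 10.071163
z_3 = 3.209838 - (10.071163)·(3.209838 - 3.900000)/(10.071163 - (36.319000)) = 2.945027; f(z_3) = 2.542754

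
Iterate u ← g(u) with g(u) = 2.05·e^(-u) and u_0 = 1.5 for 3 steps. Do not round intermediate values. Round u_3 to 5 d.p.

u_1 = g(1.500000) = 0.457417
u_2 = g(0.457417) = 1.297479
u_3 = g(1.297479) = 0.560101

0.56010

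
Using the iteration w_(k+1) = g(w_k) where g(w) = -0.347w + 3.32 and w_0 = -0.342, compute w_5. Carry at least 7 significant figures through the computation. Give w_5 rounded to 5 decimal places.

2.47886

w_1 = g(-0.342000) = 3.438674
w_2 = g(3.438674) = 2.126780
w_3 = g(2.126780) = 2.582007
w_4 = g(2.582007) = 2.424043
w_5 = g(2.424043) = 2.478857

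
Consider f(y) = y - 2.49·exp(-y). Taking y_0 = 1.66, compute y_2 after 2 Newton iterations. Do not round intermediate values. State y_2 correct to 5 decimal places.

Newton update: y ← y − f(y)/f'(y).
f'(y) = 1 + 2.49·exp(-y)
y_0 = 1.660000: f = 1.186554, f' = 1.473446 → y_1 = 1.660000 - (1.186554)/(1.473446) = 0.854708
y_1 = 0.854708: f = -0.204556, f' = 2.059264 → y_2 = 0.854708 - (-0.204556)/(2.059264) = 0.954043

0.95404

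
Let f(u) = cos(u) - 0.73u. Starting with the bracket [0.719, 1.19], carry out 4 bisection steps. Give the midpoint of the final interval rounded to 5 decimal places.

f(0.719000) = 0.227595, f(1.190000) = -0.497040 (opposite signs)
step 1: m = 0.954500, f(m) = -0.118768 < 0 → root in [0.719000, 0.954500]
step 2: m = 0.836750, f(m) = 0.059052 > 0 → root in [0.836750, 0.954500]
step 3: m = 0.895625, f(m) = -0.028775 < 0 → root in [0.836750, 0.895625]
step 4: m = 0.866187, f(m) = 0.015419 > 0 → root in [0.866187, 0.895625]
Midpoint of [0.866187, 0.895625] = 0.880906

0.88091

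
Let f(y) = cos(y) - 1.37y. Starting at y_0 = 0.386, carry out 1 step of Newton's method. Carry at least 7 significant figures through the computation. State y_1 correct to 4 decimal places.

Newton update: y ← y − f(y)/f'(y).
f'(y) = -sin(y) - 1.37
y_0 = 0.386000: f = 0.397602, f' = -1.746486 → y_1 = 0.386000 - (0.397602)/(-1.746486) = 0.613659

0.6137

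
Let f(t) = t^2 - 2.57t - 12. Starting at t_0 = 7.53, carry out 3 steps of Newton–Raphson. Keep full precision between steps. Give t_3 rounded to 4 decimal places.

f'(t) = 2t - 2.57
t_0 = 7.530000: f = 25.348800, f' = 12.490000 → t_1 = 7.530000 - (25.348800)/(12.490000) = 5.500472
t_1 = 5.500472: f = 4.118982, f' = 8.430945 → t_2 = 5.500472 - (4.118982)/(8.430945) = 5.011917
t_2 = 5.011917: f = 0.238686, f' = 7.453834 → t_3 = 5.011917 - (0.238686)/(7.453834) = 4.979895

4.9799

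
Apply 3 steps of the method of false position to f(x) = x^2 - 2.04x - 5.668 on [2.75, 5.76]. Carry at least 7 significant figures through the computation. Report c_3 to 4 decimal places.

3.5842

f(2.750000) = -3.715500, f(5.760000) = 15.759200
step 1: c = 3.324266, f(c) = -1.398759 < 0 → new bracket [3.324266, 5.760000]
step 2: c = 3.522833, f(c) = -0.444228 < 0 → new bracket [3.522833, 5.760000]
step 3: c = 3.584166, f(c) = -0.133451 < 0 → new bracket [3.584166, 5.760000]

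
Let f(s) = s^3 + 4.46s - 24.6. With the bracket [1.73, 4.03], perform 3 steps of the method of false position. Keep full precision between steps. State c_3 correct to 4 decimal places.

f(1.730000) = -11.706483, f(4.030000) = 58.824627
step 1: c = 2.111745, f(c) = -5.764357 < 0 → new bracket [2.111745, 4.030000]
step 2: c = 2.282943, f(c) = -2.519762 < 0 → new bracket [2.282943, 4.030000]
step 3: c = 2.354705, f(c) = -1.042040 < 0 → new bracket [2.354705, 4.030000]

2.3547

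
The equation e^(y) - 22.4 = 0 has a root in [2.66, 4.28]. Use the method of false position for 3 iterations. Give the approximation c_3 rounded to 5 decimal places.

f(2.660000) = -8.103711, f(4.280000) = 49.840440
step 1: c = 2.886563, f(c) = -4.468424 < 0 → new bracket [2.886563, 4.280000]
step 2: c = 3.001212, f(c) = -2.290097 < 0 → new bracket [3.001212, 4.280000]
step 3: c = 3.057390, f(c) = -1.128044 < 0 → new bracket [3.057390, 4.280000]

3.05739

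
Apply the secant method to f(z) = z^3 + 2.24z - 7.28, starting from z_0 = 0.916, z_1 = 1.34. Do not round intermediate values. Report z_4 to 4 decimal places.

1.5585

f(z_0) = -4.459585, f(z_1) = -1.872296
z_2 = 1.340000 - (-1.872296)·(1.340000 - 0.916000)/(-1.872296 - (-4.459585)) = 1.646828; f(z_2) = 0.875166
z_3 = 1.646828 - (0.875166)·(1.646828 - 1.340000)/(0.875166 - (-1.872296)) = 1.549092; f(z_3) = -0.092695
z_4 = 1.549092 - (-0.092695)·(1.549092 - 1.646828)/(-0.092695 - (0.875166)) = 1.558453; f(z_4) = -0.003933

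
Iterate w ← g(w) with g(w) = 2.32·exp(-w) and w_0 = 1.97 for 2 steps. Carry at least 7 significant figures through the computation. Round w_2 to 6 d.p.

w_1 = g(1.970000) = 0.323540
w_2 = g(0.323540) = 1.678713

1.678713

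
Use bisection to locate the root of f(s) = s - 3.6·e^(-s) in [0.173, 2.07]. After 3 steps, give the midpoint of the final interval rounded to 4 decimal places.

f(0.173000) = -2.855095, f(2.070000) = 1.615731 (opposite signs)
step 1: m = 1.121500, f(m) = -0.051347 < 0 → root in [1.121500, 2.070000]
step 2: m = 1.595750, f(m) = 0.865827 > 0 → root in [1.121500, 1.595750]
step 3: m = 1.358625, f(m) = 0.433375 > 0 → root in [1.121500, 1.358625]
Midpoint of [1.121500, 1.358625] = 1.240063

1.2401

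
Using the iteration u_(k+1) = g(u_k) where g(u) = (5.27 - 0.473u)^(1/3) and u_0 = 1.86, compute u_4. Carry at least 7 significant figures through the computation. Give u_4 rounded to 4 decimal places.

1.6497

u_1 = g(1.860000) = 1.637428
u_2 = g(1.637428) = 1.650413
u_3 = g(1.650413) = 1.649661
u_4 = g(1.649661) = 1.649704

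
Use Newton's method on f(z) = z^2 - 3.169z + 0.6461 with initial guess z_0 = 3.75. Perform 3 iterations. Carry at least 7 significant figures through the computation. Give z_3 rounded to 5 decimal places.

2.95000

f'(z) = 2z - 3.169
z_0 = 3.750000: f = 2.824850, f' = 4.331000 → z_1 = 3.750000 - (2.824850)/(4.331000) = 3.097760
z_1 = 3.097760: f = 0.425417, f' = 3.026521 → z_2 = 3.097760 - (0.425417)/(3.026521) = 2.957197
z_2 = 2.957197: f = 0.019758, f' = 2.745395 → z_3 = 2.957197 - (0.019758)/(2.745395) = 2.950001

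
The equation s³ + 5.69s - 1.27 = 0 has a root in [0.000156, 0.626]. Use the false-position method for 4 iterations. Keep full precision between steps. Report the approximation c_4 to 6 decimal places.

0.221290

f(0.000156) = -1.269112, f(0.626000) = 2.537254
step 1: c = 0.208824, f(c) = -0.072686 < 0 → new bracket [0.208824, 0.626000]
step 2: c = 0.220442, f(c) = -0.004972 < 0 → new bracket [0.220442, 0.626000]
step 3: c = 0.221235, f(c) = -0.000343 < 0 → new bracket [0.221235, 0.626000]
step 4: c = 0.221290, f(c) = -0.000024 < 0 → new bracket [0.221290, 0.626000]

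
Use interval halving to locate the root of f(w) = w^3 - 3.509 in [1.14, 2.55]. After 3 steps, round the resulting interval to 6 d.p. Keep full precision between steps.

[1.492500, 1.668750]

f(1.140000) = -2.027456, f(2.550000) = 13.072375 (opposite signs)
step 1: m = 1.845000, f(m) = 2.771426 > 0 → root in [1.140000, 1.845000]
step 2: m = 1.492500, f(m) = -0.184372 < 0 → root in [1.492500, 1.845000]
step 3: m = 1.668750, f(m) = 1.138012 > 0 → root in [1.492500, 1.668750]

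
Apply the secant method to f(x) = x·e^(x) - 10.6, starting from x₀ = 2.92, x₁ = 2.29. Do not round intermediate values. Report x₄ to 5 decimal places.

Secant update: x_(k+1) = x_k − f(x_k)·(x_k − x_(k-1))/(f(x_k) − f(x_(k-1))).
f(x_0) = 43.540559, f(x_1) = 12.013607
x_2 = 2.290000 - (12.013607)·(2.290000 - 2.920000)/(12.013607 - (43.540559)) = 2.049933; f(x_2) = 5.322616
x_3 = 2.049933 - (5.322616)·(2.049933 - 2.290000)/(5.322616 - (12.013607)) = 1.858963; f(x_3) = 1.329104
x_4 = 1.858963 - (1.329104)·(1.858963 - 2.049933)/(1.329104 - (5.322616)) = 1.795404; f(x_4) = 0.211764

1.79540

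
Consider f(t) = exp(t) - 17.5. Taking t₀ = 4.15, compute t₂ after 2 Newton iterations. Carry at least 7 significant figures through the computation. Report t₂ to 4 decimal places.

2.9950

Newton update: t ← t − f(t)/f'(t).
f'(t) = exp(t)
t_0 = 4.150000: f = 45.934000, f' = 63.434000 → t_1 = 4.150000 - (45.934000)/(63.434000) = 3.425877
t_1 = 3.425877: f = 13.249609, f' = 30.749609 → t_2 = 3.425877 - (13.249609)/(30.749609) = 2.994990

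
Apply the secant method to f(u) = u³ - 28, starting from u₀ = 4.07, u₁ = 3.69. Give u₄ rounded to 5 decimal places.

f(u_0) = 39.419143, f(u_1) = 22.243409
u_2 = 3.690000 - (22.243409)·(3.690000 - 4.070000)/(22.243409 - (39.419143)) = 3.197882; f(u_2) = 4.702965
u_3 = 3.197882 - (4.702965)·(3.197882 - 3.690000)/(4.702965 - (22.243409)) = 3.065934; f(u_3) = 0.819635
u_4 = 3.065934 - (0.819635)·(3.065934 - 3.197882)/(0.819635 - (4.702965)) = 3.038085; f(u_4) = 0.041396

3.03808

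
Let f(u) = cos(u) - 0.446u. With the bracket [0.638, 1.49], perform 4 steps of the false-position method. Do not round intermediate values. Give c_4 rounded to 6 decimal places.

f(0.638000) = 0.518741, f(1.490000) = -0.583832
step 1: c = 1.038851, f(c) = 0.043883 > 0 → new bracket [1.038851, 1.490000]
step 2: c = 1.070391, f(c) = 0.002387 > 0 → new bracket [1.070391, 1.490000]
step 3: c = 1.072099, f(c) = 0.000125 > 0 → new bracket [1.072099, 1.490000]
step 4: c = 1.072189, f(c) = 0.000007 > 0 → new bracket [1.072189, 1.490000]

1.072189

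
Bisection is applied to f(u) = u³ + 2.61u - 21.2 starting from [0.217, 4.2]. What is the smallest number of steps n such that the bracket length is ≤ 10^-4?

16

Initial width b − a = 4.2 − 0.217 = 3.983000.
After n steps the width is (b−a)/2^n; need (b−a)/2^n ≤ 10^-4.
So n ≥ log₂(3.983000/10^-4) = log₂(39830.0000) ≈ 15.2816.
Hence n = 16.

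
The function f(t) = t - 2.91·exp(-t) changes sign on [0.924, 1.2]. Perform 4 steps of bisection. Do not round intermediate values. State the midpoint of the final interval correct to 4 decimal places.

f(0.924000) = -0.231061, f(1.200000) = 0.323525 (opposite signs)
step 1: m = 1.062000, f(m) = 0.055828 > 0 → root in [0.924000, 1.062000]
step 2: m = 0.993000, f(m) = -0.085049 < 0 → root in [0.993000, 1.062000]
step 3: m = 1.027500, f(m) = -0.013991 < 0 → root in [1.027500, 1.062000]
step 4: m = 1.044750, f(m) = 0.021071 > 0 → root in [1.027500, 1.044750]
Midpoint of [1.027500, 1.044750] = 1.036125

1.0361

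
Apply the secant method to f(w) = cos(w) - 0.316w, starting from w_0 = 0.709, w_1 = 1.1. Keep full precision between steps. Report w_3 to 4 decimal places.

1.1863

Secant update: w_(k+1) = w_k − f(w_k)·(w_k − w_(k-1))/(f(w_k) − f(w_(k-1))).
f(w_0) = 0.534969, f(w_1) = 0.105996
w_2 = 1.100000 - (0.105996)·(1.100000 - 0.709000)/(0.105996 - (0.534969)) = 1.196613; f(w_2) = -0.012617
w_3 = 1.196613 - (-0.012617)·(1.196613 - 1.100000)/(-0.012617 - (0.105996)) = 1.186336; f(w_3) = 0.000177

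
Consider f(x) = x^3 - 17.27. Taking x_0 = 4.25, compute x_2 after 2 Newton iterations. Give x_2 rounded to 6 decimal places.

2.680773

Newton update: x ← x − f(x)/f'(x).
f'(x) = 3x^2
x_0 = 4.250000: f = 59.495625, f' = 54.187500 → x_1 = 4.250000 - (59.495625)/(54.187500) = 3.152042
x_1 = 3.152042: f = 14.046685, f' = 29.806097 → x_2 = 3.152042 - (14.046685)/(29.806097) = 2.680773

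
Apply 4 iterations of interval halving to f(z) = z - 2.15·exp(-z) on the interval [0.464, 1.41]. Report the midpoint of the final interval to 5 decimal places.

0.90744

f(0.464000) = -0.887842, f(1.410000) = 0.885092 (opposite signs)
step 1: m = 0.937000, f(m) = 0.094627 > 0 → root in [0.464000, 0.937000]
step 2: m = 0.700500, f(m) = -0.366625 < 0 → root in [0.700500, 0.937000]
step 3: m = 0.818750, f(m) = -0.129362 < 0 → root in [0.818750, 0.937000]
step 4: m = 0.877875, f(m) = -0.015805 < 0 → root in [0.877875, 0.937000]
Midpoint of [0.877875, 0.937000] = 0.907437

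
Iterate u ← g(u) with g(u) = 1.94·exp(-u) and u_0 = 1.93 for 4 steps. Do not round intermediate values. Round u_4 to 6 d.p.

u_1 = g(1.930000) = 0.281588
u_2 = g(0.281588) = 1.463895
u_3 = g(1.463895) = 0.448787
u_4 = g(0.448787) = 1.238500

1.238500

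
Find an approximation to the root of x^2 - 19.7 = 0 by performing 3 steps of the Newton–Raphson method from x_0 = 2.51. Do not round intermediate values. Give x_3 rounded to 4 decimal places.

4.4388

f'(x) = 2x
x_0 = 2.510000: f = -13.399900, f' = 5.020000 → x_1 = 2.510000 - (-13.399900)/(5.020000) = 5.179303
x_1 = 5.179303: f = 7.125177, f' = 10.358606 → x_2 = 5.179303 - (7.125177)/(10.358606) = 4.491452
x_2 = 4.491452: f = 0.473139, f' = 8.982904 → x_3 = 4.491452 - (0.473139)/(8.982904) = 4.438781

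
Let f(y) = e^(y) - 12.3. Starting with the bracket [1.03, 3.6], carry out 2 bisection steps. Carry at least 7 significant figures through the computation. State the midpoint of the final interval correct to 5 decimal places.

2.63625

f(1.030000) = -9.498934, f(3.600000) = 24.298234 (opposite signs)
step 1: m = 2.315000, f(m) = -2.175077 < 0 → root in [2.315000, 3.600000]
step 2: m = 2.957500, f(m) = 6.949787 > 0 → root in [2.315000, 2.957500]
Midpoint of [2.315000, 2.957500] = 2.636250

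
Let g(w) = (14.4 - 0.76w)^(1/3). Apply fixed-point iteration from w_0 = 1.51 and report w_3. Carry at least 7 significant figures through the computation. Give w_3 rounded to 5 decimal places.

2.32890

w_1 = g(1.510000) = 2.366455
w_2 = g(2.366455) = 2.327059
w_3 = g(2.327059) = 2.328900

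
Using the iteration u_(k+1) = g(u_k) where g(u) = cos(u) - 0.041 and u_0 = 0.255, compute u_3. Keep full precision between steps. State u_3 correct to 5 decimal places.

0.80652

u_1 = g(0.255000) = 0.926663
u_2 = g(0.926663) = 0.559505
u_3 = g(0.559505) = 0.806518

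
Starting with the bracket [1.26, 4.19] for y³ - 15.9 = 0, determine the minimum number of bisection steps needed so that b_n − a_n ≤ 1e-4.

Initial width b − a = 4.19 − 1.26 = 2.930000.
After n steps the width is (b−a)/2^n; need (b−a)/2^n ≤ 1e-4.
So n ≥ log₂(2.930000/1e-4) = log₂(29300.0000) ≈ 14.8386.
Hence n = 15.

15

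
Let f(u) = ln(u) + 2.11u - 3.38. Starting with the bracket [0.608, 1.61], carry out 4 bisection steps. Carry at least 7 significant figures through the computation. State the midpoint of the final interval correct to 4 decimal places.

1.4534

f(0.608000) = -2.594700, f(1.610000) = 0.493334 (opposite signs)
step 1: m = 1.109000, f(m) = -0.936551 < 0 → root in [1.109000, 1.610000]
step 2: m = 1.359500, f(m) = -0.204338 < 0 → root in [1.359500, 1.610000]
step 3: m = 1.484750, f(m) = 0.148069 > 0 → root in [1.359500, 1.484750]
step 4: m = 1.422125, f(m) = -0.027164 < 0 → root in [1.422125, 1.484750]
Midpoint of [1.422125, 1.484750] = 1.453438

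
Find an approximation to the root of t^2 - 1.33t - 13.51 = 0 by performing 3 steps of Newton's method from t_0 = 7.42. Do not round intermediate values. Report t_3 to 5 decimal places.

4.40062

f'(t) = 2t - 1.33
t_0 = 7.420000: f = 31.677800, f' = 13.510000 → t_1 = 7.420000 - (31.677800)/(13.510000) = 5.075233
t_1 = 5.075233: f = 5.497932, f' = 8.820466 → t_2 = 5.075233 - (5.497932)/(8.820466) = 4.451918
t_2 = 4.451918: f = 0.388522, f' = 7.573836 → t_3 = 4.451918 - (0.388522)/(7.573836) = 4.400620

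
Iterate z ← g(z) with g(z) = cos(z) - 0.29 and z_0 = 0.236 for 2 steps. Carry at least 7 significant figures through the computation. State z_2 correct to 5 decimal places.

0.48614

z_1 = g(0.236000) = 0.682281
z_2 = g(0.682281) = 0.486136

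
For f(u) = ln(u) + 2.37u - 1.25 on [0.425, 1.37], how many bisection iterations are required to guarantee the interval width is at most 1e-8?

27

Initial width b − a = 1.37 − 0.425 = 0.945000.
After n steps the width is (b−a)/2^n; need (b−a)/2^n ≤ 1e-8.
So n ≥ log₂(0.945000/1e-8) = log₂(94500000.0000) ≈ 26.4938.
Hence n = 27.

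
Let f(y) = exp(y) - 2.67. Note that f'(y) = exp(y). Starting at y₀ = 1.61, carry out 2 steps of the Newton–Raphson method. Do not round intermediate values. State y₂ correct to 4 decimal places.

y_0 = 1.610000: f = 2.332811, f' = 5.002811 → y_1 = 1.610000 - (2.332811)/(5.002811) = 1.143700
y_1 = 1.143700: f = 0.468359, f' = 3.138359 → y_2 = 1.143700 - (0.468359)/(3.138359) = 0.994463

0.9945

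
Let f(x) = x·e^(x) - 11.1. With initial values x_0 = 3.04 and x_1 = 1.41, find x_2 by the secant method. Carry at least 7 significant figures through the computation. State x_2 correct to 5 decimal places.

1.56022

f(x_0) = 52.451939, f(x_1) = -5.324703
x_2 = 1.410000 - (-5.324703)·(1.410000 - 3.040000)/(-5.324703 - (52.451939)) = 1.560221; f(x_2) = -3.673546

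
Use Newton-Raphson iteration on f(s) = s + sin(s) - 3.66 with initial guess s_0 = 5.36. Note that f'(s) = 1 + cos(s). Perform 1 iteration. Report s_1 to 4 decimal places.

4.7971

Newton update: s ← s − f(s)/f'(s).
s_0 = 5.360000: f = 0.902473, f' = 1.603283 → s_1 = 5.360000 - (0.902473)/(1.603283) = 4.797109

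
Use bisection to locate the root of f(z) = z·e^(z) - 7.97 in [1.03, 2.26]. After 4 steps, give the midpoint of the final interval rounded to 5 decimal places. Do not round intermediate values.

f(1.030000) = -5.084902, f(2.260000) = 13.687782 (opposite signs)
step 1: m = 1.645000, f(m) = 0.552761 > 0 → root in [1.030000, 1.645000]
step 2: m = 1.337500, f(m) = -2.874783 < 0 → root in [1.337500, 1.645000]
step 3: m = 1.491250, f(m) = -1.344905 < 0 → root in [1.491250, 1.645000]
step 4: m = 1.568125, f(m) = -0.446694 < 0 → root in [1.568125, 1.645000]
Midpoint of [1.568125, 1.645000] = 1.606562

1.60656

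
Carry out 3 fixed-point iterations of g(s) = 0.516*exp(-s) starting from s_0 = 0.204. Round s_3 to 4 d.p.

s_1 = g(0.204000) = 0.420779
s_2 = g(0.420779) = 0.338772
s_3 = g(0.338772) = 0.367725

0.3677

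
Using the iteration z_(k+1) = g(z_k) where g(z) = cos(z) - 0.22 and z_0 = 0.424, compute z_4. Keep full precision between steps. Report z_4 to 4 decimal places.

z_1 = g(0.424000) = 0.691451
z_2 = g(0.691451) = 0.550322
z_3 = g(0.550322) = 0.632356
z_4 = g(0.632356) = 0.586637

0.5866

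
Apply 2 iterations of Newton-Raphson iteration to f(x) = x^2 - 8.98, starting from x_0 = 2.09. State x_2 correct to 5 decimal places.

3.00272

Newton update: x ← x − f(x)/f'(x).
f'(x) = 2x
x_0 = 2.090000: f = -4.611900, f' = 4.180000 → x_1 = 2.090000 - (-4.611900)/(4.180000) = 3.193325
x_1 = 3.193325: f = 1.217327, f' = 6.386651 → x_2 = 3.193325 - (1.217327)/(6.386651) = 3.002720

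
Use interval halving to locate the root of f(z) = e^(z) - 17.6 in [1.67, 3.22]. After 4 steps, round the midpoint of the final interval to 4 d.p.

f(1.670000) = -12.287832, f(3.220000) = 7.428120 (opposite signs)
step 1: m = 2.445000, f(m) = -6.069450 < 0 → root in [2.445000, 3.220000]
step 2: m = 2.832500, f(m) = -0.612123 < 0 → root in [2.832500, 3.220000]
step 3: m = 3.026250, f(m) = 3.019763 > 0 → root in [2.832500, 3.026250]
step 4: m = 2.929375, f(m) = 1.115929 > 0 → root in [2.832500, 2.929375]
Midpoint of [2.832500, 2.929375] = 2.880938

2.8809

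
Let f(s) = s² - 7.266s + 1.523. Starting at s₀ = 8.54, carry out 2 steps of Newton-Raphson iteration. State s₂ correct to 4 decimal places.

f'(s) = 2s - 7.266
s_0 = 8.540000: f = 12.402960, f' = 9.814000 → s_1 = 8.540000 - (12.402960)/(9.814000) = 7.276197
s_1 = 7.276197: f = 1.597197, f' = 7.286395 → s_2 = 7.276197 - (1.597197)/(7.286395) = 7.056995

7.0570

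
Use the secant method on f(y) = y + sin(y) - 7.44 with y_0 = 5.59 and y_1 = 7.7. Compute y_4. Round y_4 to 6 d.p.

f(y_0) = -2.488991, f(y_1) = 1.248168
y_2 = 7.700000 - (1.248168)·(7.700000 - 5.590000)/(1.248168 - (-2.488991)) = 6.995284; f(y_2) = 0.208708
y_3 = 6.995284 - (0.208708)·(6.995284 - 7.700000)/(0.208708 - (1.248168)) = 6.853788; f(y_3) = -0.046073
y_4 = 6.853788 - (-0.046073)·(6.853788 - 6.995284)/(-0.046073 - (0.208708)) = 6.879375; f(y_4) = 0.000869

6.879375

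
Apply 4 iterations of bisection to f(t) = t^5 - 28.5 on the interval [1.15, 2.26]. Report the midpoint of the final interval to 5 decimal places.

f(1.150000) = -26.488643, f(2.260000) = 30.457926 (opposite signs)
step 1: m = 1.705000, f(m) = -14.091396 < 0 → root in [1.705000, 2.260000]
step 2: m = 1.982500, f(m) = 2.124287 > 0 → root in [1.705000, 1.982500]
step 3: m = 1.843750, f(m) = -7.193596 < 0 → root in [1.843750, 1.982500]
step 4: m = 1.913125, f(m) = -2.871881 < 0 → root in [1.913125, 1.982500]
Midpoint of [1.913125, 1.982500] = 1.947812

1.94781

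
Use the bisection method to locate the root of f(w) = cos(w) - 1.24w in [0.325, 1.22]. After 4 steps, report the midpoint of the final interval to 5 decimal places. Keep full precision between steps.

f(0.325000) = 0.544651, f(1.220000) = -1.169154 (opposite signs)
step 1: m = 0.772500, f(m) = -0.241732 < 0 → root in [0.325000, 0.772500]
step 2: m = 0.548750, f(m) = 0.172727 > 0 → root in [0.548750, 0.772500]
step 3: m = 0.660625, f(m) = -0.029566 < 0 → root in [0.548750, 0.660625]
step 4: m = 0.604688, f(m) = 0.072867 > 0 → root in [0.604688, 0.660625]
Midpoint of [0.604688, 0.660625] = 0.632656

0.63266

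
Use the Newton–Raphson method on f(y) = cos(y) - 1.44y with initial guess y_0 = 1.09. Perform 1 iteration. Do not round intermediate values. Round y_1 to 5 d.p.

0.61415

Newton update: y ← y − f(y)/f'(y).
f'(y) = -sin(y) - 1.44
y_0 = 1.090000: f = -1.107115, f' = -2.326627 → y_1 = 1.090000 - (-1.107115)/(-2.326627) = 0.614155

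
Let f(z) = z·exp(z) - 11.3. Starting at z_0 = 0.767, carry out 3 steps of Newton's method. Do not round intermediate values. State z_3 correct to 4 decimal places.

2.1310

Newton update: z ← z − f(z)/f'(z).
f'(z) = (z + 1)·exp(z)
z_0 = 0.767000: f = -9.648421, f' = 3.804875 → z_1 = 0.767000 - (-9.648421)/(3.804875) = 3.302805
z_1 = 3.302805: f = 78.499290, f' = 116.988086 → z_2 = 3.302805 - (78.499290)/(116.988086) = 2.631803
z_2 = 2.631803: f = 25.278898, f' = 50.477699 → z_3 = 2.631803 - (25.278898)/(50.477699) = 2.131009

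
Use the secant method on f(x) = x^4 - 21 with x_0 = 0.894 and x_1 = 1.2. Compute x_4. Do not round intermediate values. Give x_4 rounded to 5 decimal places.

f(x_0) = -20.361222, f(x_1) = -18.926400
x_2 = 1.200000 - (-18.926400)·(1.200000 - 0.894000)/(-18.926400 - (-20.361222)) = 5.236375; f(x_2) = 730.835530
x_3 = 5.236375 - (730.835530)·(5.236375 - 1.200000)/(730.835530 - (-18.926400)) = 1.301891; f(x_3) = -18.127245
x_4 = 1.301891 - (-18.127245)·(1.301891 - 5.236375)/(-18.127245 - (730.835530)) = 1.397118; f(x_4) = -17.189936

1.39712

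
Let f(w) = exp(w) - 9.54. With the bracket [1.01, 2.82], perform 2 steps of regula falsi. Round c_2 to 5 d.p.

f(1.010000) = -6.794399, f(2.820000) = 7.236851
step 1: c = 1.886462, f(c) = -2.944007 < 0 → new bracket [1.886462, 2.820000]
step 2: c = 2.156414, f(c) = -0.899900 < 0 → new bracket [2.156414, 2.820000]

2.15641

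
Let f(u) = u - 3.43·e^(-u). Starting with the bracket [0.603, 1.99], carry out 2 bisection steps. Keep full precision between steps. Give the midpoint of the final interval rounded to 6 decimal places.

1.123125

f(0.603000) = -1.273785, f(1.990000) = 1.521135 (opposite signs)
step 1: m = 1.296500, f(m) = 0.358438 > 0 → root in [0.603000, 1.296500]
step 2: m = 0.949750, f(m) = -0.377103 < 0 → root in [0.949750, 1.296500]
Midpoint of [0.949750, 1.296500] = 1.123125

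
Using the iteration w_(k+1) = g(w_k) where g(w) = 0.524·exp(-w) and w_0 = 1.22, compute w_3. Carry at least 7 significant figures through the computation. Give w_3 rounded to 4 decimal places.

0.3345

w_1 = g(1.220000) = 0.154701
w_2 = g(0.154701) = 0.448896
w_3 = g(0.448896) = 0.334486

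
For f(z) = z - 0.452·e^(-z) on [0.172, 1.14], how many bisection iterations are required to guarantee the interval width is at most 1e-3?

10

Initial width b − a = 1.14 − 0.172 = 0.968000.
After n steps the width is (b−a)/2^n; need (b−a)/2^n ≤ 1e-3.
So n ≥ log₂(0.968000/1e-3) = log₂(968.0000) ≈ 9.9189.
Hence n = 10.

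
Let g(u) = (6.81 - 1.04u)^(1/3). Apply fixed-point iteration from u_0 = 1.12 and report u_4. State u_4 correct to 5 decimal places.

u_1 = g(1.120000) = 1.780573
u_2 = g(1.780573) = 1.705198
u_3 = g(1.705198) = 1.714137
u_4 = g(1.714137) = 1.713082

1.71308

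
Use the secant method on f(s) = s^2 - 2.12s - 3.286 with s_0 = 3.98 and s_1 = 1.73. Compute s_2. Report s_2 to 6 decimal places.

f(s_0) = 4.116800, f(s_1) = -3.960700
s_2 = 1.730000 - (-3.960700)·(1.730000 - 3.980000)/(-3.960700 - (4.116800)) = 2.833259; f(s_2) = -1.265152

2.833259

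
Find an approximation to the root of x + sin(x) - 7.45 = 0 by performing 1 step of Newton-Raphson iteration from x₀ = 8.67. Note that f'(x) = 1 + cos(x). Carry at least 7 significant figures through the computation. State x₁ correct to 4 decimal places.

x_0 = 8.670000: f = 1.905127, f' = 0.271576 → x_1 = 8.670000 - (1.905127)/(0.271576) = 1.654930

1.6549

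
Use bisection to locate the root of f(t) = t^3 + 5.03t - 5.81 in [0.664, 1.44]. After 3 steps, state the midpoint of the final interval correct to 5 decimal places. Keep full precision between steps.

1.00350

f(0.664000) = -2.177325, f(1.440000) = 4.419184 (opposite signs)
step 1: m = 1.052000, f(m) = 0.645813 > 0 → root in [0.664000, 1.052000]
step 2: m = 0.858000, f(m) = -0.862631 < 0 → root in [0.858000, 1.052000]
step 3: m = 0.955000, f(m) = -0.135366 < 0 → root in [0.955000, 1.052000]
Midpoint of [0.955000, 1.052000] = 1.003500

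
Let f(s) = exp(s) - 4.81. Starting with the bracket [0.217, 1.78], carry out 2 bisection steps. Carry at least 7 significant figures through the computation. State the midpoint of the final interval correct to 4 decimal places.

1.5846

f(0.217000) = -3.567656, f(1.780000) = 1.119856 (opposite signs)
step 1: m = 0.998500, f(m) = -2.095793 < 0 → root in [0.998500, 1.780000]
step 2: m = 1.389250, f(m) = -0.798160 < 0 → root in [1.389250, 1.780000]
Midpoint of [1.389250, 1.780000] = 1.584625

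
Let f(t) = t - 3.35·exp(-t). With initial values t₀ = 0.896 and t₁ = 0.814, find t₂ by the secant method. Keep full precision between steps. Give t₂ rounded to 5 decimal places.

1.09041

Secant update: t_(k+1) = t_k − f(t_k)·(t_k − t_(k-1))/(f(t_k) − f(t_(k-1))).
f(t_0) = -0.471467, f(t_1) = -0.670325
t_2 = 0.814000 - (-0.670325)·(0.814000 - 0.896000)/(-0.670325 - (-0.471467)) = 1.090412; f(t_2) = -0.035450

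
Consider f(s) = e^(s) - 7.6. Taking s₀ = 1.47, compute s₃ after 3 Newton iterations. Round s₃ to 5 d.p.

f'(s) = e^(s)
s_0 = 1.470000: f = -3.250765, f' = 4.349235 → s_1 = 1.470000 - (-3.250765)/(4.349235) = 2.217434
s_1 = 2.217434: f = 1.583732, f' = 9.183732 → s_2 = 2.217434 - (1.583732)/(9.183732) = 2.044984
s_2 = 2.044984: f = 0.129034, f' = 7.729034 → s_3 = 2.044984 - (0.129034)/(7.729034) = 2.028289

2.02829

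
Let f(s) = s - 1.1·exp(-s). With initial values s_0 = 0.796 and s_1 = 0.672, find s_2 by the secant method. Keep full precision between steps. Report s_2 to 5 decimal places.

f(s_0) = 0.299757, f(s_1) = 0.110245
s_2 = 0.672000 - (0.110245)·(0.672000 - 0.796000)/(0.110245 - (0.299757)) = 0.599865; f(s_2) = -0.003909

0.59987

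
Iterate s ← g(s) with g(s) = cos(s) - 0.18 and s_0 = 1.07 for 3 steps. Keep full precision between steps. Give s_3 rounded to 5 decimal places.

s_1 = g(1.070000) = 0.300124
s_2 = g(0.300124) = 0.775300
s_3 = g(0.775300) = 0.534211

0.53421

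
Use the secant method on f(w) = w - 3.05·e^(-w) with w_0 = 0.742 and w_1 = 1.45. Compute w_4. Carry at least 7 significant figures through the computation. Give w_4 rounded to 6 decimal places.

Secant update: w_(k+1) = w_k − f(w_k)·(w_k − w_(k-1))/(f(w_k) − f(w_(k-1))).
f(w_0) = -0.710290, f(w_1) = 0.734561
w_2 = 1.450000 - (0.734561)·(1.450000 - 0.742000)/(0.734561 - (-0.710290)) = 1.090053; f(w_2) = 0.064648
w_3 = 1.090053 - (0.064648)·(1.090053 - 1.450000)/(0.064648 - (0.734561)) = 1.055318; f(w_3) = -0.006332
w_4 = 1.055318 - (-0.006332)·(1.055318 - 1.090053)/(-0.006332 - (0.064648)) = 1.058416; f(w_4) = 0.000051

1.058416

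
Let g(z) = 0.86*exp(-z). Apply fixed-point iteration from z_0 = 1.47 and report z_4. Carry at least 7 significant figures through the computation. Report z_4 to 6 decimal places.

0.562448

z_1 = g(1.470000) = 0.197736
z_2 = g(0.197736) = 0.705704
z_3 = g(0.705704) = 0.424634
z_4 = g(0.424634) = 0.562448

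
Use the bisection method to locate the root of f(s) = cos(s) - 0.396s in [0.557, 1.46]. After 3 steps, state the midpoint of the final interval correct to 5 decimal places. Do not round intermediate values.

1.06494

f(0.557000) = 0.628273, f(1.460000) = -0.467590 (opposite signs)
step 1: m = 1.008500, f(m) = 0.133764 > 0 → root in [1.008500, 1.460000]
step 2: m = 1.234250, f(m) = -0.158534 < 0 → root in [1.008500, 1.234250]
step 3: m = 1.121375, f(m) = -0.009620 < 0 → root in [1.008500, 1.121375]
Midpoint of [1.008500, 1.121375] = 1.064938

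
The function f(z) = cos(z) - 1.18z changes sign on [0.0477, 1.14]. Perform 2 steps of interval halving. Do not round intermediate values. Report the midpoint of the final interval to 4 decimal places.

f(0.047700) = 0.942577, f(1.140000) = -0.927605 (opposite signs)
step 1: m = 0.593850, f(m) = 0.128050 > 0 → root in [0.593850, 1.140000]
step 2: m = 0.866925, f(m) = -0.375798 < 0 → root in [0.593850, 0.866925]
Midpoint of [0.593850, 0.866925] = 0.730387

0.7304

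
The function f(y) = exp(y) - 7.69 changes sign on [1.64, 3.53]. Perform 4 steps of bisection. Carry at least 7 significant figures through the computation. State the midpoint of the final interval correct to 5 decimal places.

f(1.640000) = -2.534830, f(3.530000) = 26.433968 (opposite signs)
step 1: m = 2.585000, f(m) = 5.573289 > 0 → root in [1.640000, 2.585000]
step 2: m = 2.112500, f(m) = 0.578888 > 0 → root in [1.640000, 2.112500]
step 3: m = 1.876250, f(m) = -1.161025 < 0 → root in [1.876250, 2.112500]
step 4: m = 1.994375, f(m) = -0.342391 < 0 → root in [1.994375, 2.112500]
Midpoint of [1.994375, 2.112500] = 2.053437

2.05344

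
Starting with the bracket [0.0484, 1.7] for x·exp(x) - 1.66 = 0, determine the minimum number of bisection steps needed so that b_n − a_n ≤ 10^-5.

Initial width b − a = 1.7 − 0.0484 = 1.651600.
After n steps the width is (b−a)/2^n; need (b−a)/2^n ≤ 10^-5.
So n ≥ log₂(1.651600/10^-5) = log₂(165160.0000) ≈ 17.3335.
Hence n = 18.

18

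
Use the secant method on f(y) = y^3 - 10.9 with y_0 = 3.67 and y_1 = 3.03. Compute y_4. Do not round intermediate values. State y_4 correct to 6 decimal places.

Secant update: y_(k+1) = y_k − f(y_k)·(y_k − y_(k-1))/(f(y_k) − f(y_(k-1))).
f(y_0) = 38.530863, f(y_1) = 16.918127
y_2 = 3.030000 - (16.918127)·(3.030000 - 3.670000)/(16.918127 - (38.530863)) = 2.529018; f(y_2) = 5.275419
y_3 = 2.529018 - (5.275419)·(2.529018 - 3.030000)/(5.275419 - (16.918127)) = 2.302018; f(y_3) = 1.299050
y_4 = 2.302018 - (1.299050)·(2.302018 - 2.529018)/(1.299050 - (5.275419)) = 2.227859; f(y_4) = 0.157651

2.227859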